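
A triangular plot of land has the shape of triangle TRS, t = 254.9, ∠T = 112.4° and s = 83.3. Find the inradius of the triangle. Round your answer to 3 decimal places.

29.610

Law of sines: sin S = s·sin T/t ≈ 0.30214.
Since t ≥ s, only the acute value applies: ∠S ≈ 17.59°.
Then ∠R = 180° − ∠T − ∠S ≈ 50.01°.
Law of sines gives r = t·sin R/sin T ≈ 211.24.
Area = ½·t·s·sin R ≈ 8134.4.
Semiperimeter p = (254.9+211.24+83.3)/2 = 274.72.
Inradius = area/p = 8134.4/274.72 ≈ 29.61.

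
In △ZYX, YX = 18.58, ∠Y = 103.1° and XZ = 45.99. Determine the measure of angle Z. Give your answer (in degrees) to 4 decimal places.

23.1717

Law of sines: sin Z = YX·sin Y/XZ ≈ 0.39349.
Since XZ ≥ YX, only the acute value applies: ∠Z ≈ 23.17°.
Then ∠X = 180° − ∠Y − ∠Z ≈ 53.73°.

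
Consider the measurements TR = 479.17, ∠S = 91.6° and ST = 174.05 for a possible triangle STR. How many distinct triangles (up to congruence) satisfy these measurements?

ST·sin S = 174.05·sin(91.6°) ≈ 174.
Since ∠S is not acute, a triangle exists only if TR > ST; here TR > ST, so there is exactly one triangle.

1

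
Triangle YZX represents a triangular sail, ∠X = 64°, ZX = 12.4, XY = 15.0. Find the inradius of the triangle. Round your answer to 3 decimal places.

r ≈ 3.972

By the law of cosines, YZ² = ZX² + XY² − 2·ZX·XY·cos X = 215.69, so YZ ≈ 14.686.
Area = ½·ZX·XY·sin X ≈ 83.588.
Semiperimeter s = (12.4+15+14.686)/2 = 21.043.
Inradius = area/s = 83.588/21.043 ≈ 3.9722.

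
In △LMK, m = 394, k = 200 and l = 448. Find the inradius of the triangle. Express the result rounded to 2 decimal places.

Semiperimeter s = (448 + 394 + 200)/2 = 521.
Heron's formula: area = √(521·73·127·321) ≈ 39376.
Inradius = area/s = 39376/521 ≈ 75.578.

75.58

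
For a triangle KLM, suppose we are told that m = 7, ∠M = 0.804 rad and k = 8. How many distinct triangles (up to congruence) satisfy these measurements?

2

k·sin M = 8·sin(0.804 rad) ≈ 5.761.
Since k sin M < m < k (5.761 < 7 < 8), two triangles exist.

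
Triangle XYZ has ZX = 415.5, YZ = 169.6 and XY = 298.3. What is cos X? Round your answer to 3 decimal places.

By the law of cosines, cos X = (ZX² + XY² − YZ²) / (2·ZX·XY) ≈ 0.93937, so ∠X ≈ 20.05°.

cos X ≈ 0.939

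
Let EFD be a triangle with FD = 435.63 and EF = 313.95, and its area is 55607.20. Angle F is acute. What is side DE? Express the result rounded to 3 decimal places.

359.355

From area = ½·EF·FD·sin F, we get sin F = 2·area/(EF·FD) ≈ 0.81317.
Taking the acute solution, ∠F ≈ 54.41°.
Law of cosines then gives DE ≈ 359.36.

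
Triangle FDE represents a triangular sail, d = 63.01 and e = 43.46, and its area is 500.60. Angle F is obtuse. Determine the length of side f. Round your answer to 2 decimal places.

From area = ½·d·e·sin F, we get sin F = 2·area/(d·e) ≈ 0.36561.
Taking the obtuse solution, ∠F ≈ 158.55°.
Law of cosines then gives f ≈ 104.67.

104.67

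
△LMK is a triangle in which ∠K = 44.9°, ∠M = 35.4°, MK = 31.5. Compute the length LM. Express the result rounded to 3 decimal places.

The third angle is ∠L = 180° − ∠M − ∠K = 99.70°.
Law of sines: LM = MK·sin K/sin L ≈ 22.557.

22.557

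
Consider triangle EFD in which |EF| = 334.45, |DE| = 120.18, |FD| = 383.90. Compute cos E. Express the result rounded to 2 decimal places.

By the law of cosines, cos E = (|DE|² + |EF|² − |FD|²) / (2·|DE|·|EF|) ≈ -0.26222, so ∠E ≈ 1.836 rad.

cos E ≈ -0.26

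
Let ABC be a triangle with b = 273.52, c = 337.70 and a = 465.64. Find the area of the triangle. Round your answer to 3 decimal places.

Semiperimeter s = (465.64 + 273.52 + 337.7)/2 = 538.43.
Heron's formula: area = √(538.43·72.79·264.91·200.73) ≈ 45652.

area ≈ 45651.579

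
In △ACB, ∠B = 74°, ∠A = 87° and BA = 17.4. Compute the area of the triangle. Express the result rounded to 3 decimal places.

446.347

The third angle is ∠C = 180° − ∠B − ∠A = 19.00°.
Law of sines: CB = BA·sin A/sin C ≈ 53.372.
Law of sines: AC = BA·sin B/sin C ≈ 51.375.
Area = ½·BA·CB·sin B ≈ 446.35.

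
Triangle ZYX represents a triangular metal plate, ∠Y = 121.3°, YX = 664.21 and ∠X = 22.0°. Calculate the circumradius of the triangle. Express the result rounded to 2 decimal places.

555.71

The third angle is ∠Z = 180° − ∠Y − ∠X = 36.70°.
Law of sines: XZ = YX·sin Y/sin Z ≈ 949.66.
Law of sines: ZY = YX·sin X/sin Z ≈ 416.34.
Circumradius = YX/(2 sin Z) ≈ 555.71.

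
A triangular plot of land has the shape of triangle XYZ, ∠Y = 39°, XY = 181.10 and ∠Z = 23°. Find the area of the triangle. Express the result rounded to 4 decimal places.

The third angle is ∠X = 180° − ∠Y − ∠Z = 118.00°.
Law of sines: YZ = XY·sin X/sin Z ≈ 409.24.
Law of sines: ZX = XY·sin Y/sin Z ≈ 291.68.
Area = ½·XY·YZ·sin Y ≈ 23320.

23320.3801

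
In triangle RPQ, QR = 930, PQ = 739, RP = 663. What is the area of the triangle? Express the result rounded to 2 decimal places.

Semiperimeter s = (739 + 930 + 663)/2 = 1166.
Heron's formula: area = √(1166·427·236·503) ≈ 2.4311e+05.

243110.21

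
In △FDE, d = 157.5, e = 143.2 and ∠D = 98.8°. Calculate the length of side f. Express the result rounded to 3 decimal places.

47.230

Law of sines: sin E = e·sin D/d ≈ 0.89850.
Since d ≥ e, only the acute value applies: ∠E ≈ 63.96°.
Then ∠F = 180° − ∠D − ∠E ≈ 17.24°.
Law of sines gives f = d·sin F/sin D ≈ 47.23.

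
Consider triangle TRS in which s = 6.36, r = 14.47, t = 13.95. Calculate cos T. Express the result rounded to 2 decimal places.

0.30

By the law of cosines, cos T = (r² + s² − t²) / (2·r·s) ≈ 0.30006, so ∠T ≈ 72.54°.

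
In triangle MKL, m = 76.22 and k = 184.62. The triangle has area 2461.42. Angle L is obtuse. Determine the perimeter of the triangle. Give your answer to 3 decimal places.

perimeter ≈ 518.248

From area = ½·m·k·sin L, we get sin L = 2·area/(m·k) ≈ 0.34984.
Taking the obtuse solution, ∠L ≈ 159.52°.
Law of cosines then gives l ≈ 257.41.
Perimeter = 76.22 + 184.62 + 257.41 = 518.25.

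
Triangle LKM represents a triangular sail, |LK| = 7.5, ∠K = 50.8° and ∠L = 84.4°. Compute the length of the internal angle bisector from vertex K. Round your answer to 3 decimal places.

The third angle is ∠M = 180° − ∠L − ∠K = 44.80°.
Law of sines: |KM| = |LK|·sin L/sin M ≈ 10.593.
Law of sines: |ML| = |LK|·sin K/sin M ≈ 8.2484.
The bisector from K has length 2·|LK|·|KM|·cos(∠K/2)/(|LK|+|KM|) ≈ 7.9332.

t_K ≈ 7.933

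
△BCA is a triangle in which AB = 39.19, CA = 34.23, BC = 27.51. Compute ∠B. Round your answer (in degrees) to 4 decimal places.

By the law of cosines, cos B = (AB² + BC² − CA²) / (2·AB·BC) ≈ 0.51987, so ∠B ≈ 58.68°.

∠B ≈ 58.6764°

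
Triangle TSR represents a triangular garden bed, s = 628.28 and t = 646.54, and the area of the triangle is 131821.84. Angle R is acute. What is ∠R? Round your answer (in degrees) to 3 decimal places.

∠R ≈ 40.469°

From area = ½·t·s·sin R, we get sin R = 2·area/(t·s) ≈ 0.64904.
Taking the acute solution, ∠R ≈ 40.47°.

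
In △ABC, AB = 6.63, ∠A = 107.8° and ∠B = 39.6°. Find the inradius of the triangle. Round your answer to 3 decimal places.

1.891

The third angle is ∠C = 180° − ∠A − ∠B = 32.60°.
Law of sines: BC = AB·sin A/sin C ≈ 11.717.
Law of sines: CA = AB·sin B/sin C ≈ 7.844.
Area = ½·AB·BC·sin B ≈ 24.758.
Semiperimeter s = (11.717+7.844+6.63)/2 = 13.095.
Inradius = area/s = 24.758/13.095 ≈ 1.8906.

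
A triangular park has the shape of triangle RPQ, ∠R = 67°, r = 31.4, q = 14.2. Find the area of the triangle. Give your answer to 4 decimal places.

222.8531

Law of sines: sin Q = q·sin R/r ≈ 0.41628.
Since r ≥ q, only the acute value applies: ∠Q ≈ 24.60°.
Then ∠P = 180° − ∠R − ∠Q ≈ 88.40°.
Law of sines gives p = r·sin P/sin R ≈ 34.098.
Area = ½·r·q·sin P ≈ 222.85.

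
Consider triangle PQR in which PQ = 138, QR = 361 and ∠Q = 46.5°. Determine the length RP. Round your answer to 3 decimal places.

By the law of cosines, RP² = PQ² + QR² − 2·PQ·QR·cos Q = 80780, so RP ≈ 284.22.

284.218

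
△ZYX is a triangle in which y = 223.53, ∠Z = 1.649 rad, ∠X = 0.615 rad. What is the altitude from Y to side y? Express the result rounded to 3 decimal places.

167.151

The third angle is ∠Y = π − ∠X − ∠Z = 0.878 rad.
Law of sines: z = y·sin Z/sin Y ≈ 289.71.
Law of sines: x = y·sin X/sin Y ≈ 167.66.
Area = ½·y·z·sin X ≈ 18682.
The altitude from Y has length 2·area/y ≈ 167.15.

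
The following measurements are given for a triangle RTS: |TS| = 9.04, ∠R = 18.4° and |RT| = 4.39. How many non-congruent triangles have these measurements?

1

|RT|·sin R = 4.39·sin(18.4°) ≈ 1.386.
Since |TS| ≥ |RT|, exactly one triangle exists.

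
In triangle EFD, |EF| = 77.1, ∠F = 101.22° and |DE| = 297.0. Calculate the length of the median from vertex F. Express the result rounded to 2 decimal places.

m_F ≈ 134.05

Law of sines: sin D = |EF|·sin F/|DE| ≈ 0.25463.
Since |DE| ≥ |EF|, only the acute value applies: ∠D ≈ 14.75°.
Then ∠E = 180° − ∠F − ∠D ≈ 64.03°.
Law of sines gives |FD| = |DE|·sin E/sin F ≈ 272.21.
Median from F: ½√(2·|EF|² + 2·|FD|² − |DE|²) ≈ 134.05.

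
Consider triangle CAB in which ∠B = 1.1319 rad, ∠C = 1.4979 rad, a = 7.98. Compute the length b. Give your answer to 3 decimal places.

14.750

The third angle is ∠A = π − ∠B − ∠C = 0.5118 rad.
Law of sines: b = a·sin B/sin A ≈ 14.75.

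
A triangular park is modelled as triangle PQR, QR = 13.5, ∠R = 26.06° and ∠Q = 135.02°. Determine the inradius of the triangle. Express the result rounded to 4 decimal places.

The third angle is ∠P = 180° − ∠Q − ∠R = 18.92°.
Law of sines: RP = QR·sin Q/sin P ≈ 29.43.
Law of sines: PQ = QR·sin R/sin P ≈ 18.291.
Area = ½·QR·RP·sin R ≈ 87.27.
Semiperimeter s = (13.5+29.43+18.291)/2 = 30.61.
Inradius = area/s = 87.27/30.61 ≈ 2.851.

2.8510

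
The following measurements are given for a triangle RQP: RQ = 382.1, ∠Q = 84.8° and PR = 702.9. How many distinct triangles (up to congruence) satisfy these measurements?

1

RQ·sin Q = 382.1·sin(84.8°) ≈ 380.5.
Since PR ≥ RQ, exactly one triangle exists.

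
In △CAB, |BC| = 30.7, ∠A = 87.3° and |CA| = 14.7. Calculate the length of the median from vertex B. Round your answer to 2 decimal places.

m_B ≈ 28.28

Law of sines: sin B = |CA|·sin A/|BC| ≈ 0.47830.
Since |BC| ≥ |CA|, only the acute value applies: ∠B ≈ 28.57°.
Then ∠C = 180° − ∠A − ∠B ≈ 64.13°.
Law of sines gives |AB| = |BC|·sin C/sin A ≈ 27.653.
Median from B: ½√(2·|AB|² + 2·|BC|² − |CA|²) ≈ 28.277.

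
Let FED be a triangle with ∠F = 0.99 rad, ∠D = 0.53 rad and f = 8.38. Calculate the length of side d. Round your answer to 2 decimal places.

The third angle is ∠E = π − ∠D − ∠F = 1.622 rad.
Law of sines: d = f·sin D/sin F ≈ 5.0673.

5.07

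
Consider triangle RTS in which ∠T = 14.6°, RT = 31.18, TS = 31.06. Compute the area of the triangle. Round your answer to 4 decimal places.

Area = ½·RT·TS·sin T ≈ 122.06.

122.0584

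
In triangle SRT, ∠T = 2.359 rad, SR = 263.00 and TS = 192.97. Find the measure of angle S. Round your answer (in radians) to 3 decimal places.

Law of sines: sin R = TS·sin T/SR ≈ 0.51737.
Since SR ≥ TS, only the acute value applies: ∠R ≈ 0.544 rad.
Then ∠S = π − ∠T − ∠R ≈ 0.239 rad.

∠S ≈ 0.239 rad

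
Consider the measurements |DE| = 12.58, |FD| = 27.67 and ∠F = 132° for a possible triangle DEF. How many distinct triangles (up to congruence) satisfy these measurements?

|FD|·sin F = 27.67·sin(132°) ≈ 20.56.
Since ∠F is not acute, a triangle exists only if |DE| > |FD|; here |DE| ≤ |FD|, so there is no triangle.

0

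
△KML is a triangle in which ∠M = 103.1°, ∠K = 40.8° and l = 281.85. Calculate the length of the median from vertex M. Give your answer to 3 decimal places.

185.206

The third angle is ∠L = 180° − ∠K − ∠M = 36.10°.
Law of sines: k = l·sin K/sin L ≈ 312.57.
Law of sines: m = l·sin M/sin L ≈ 465.91.
Median from M: ½√(2·l² + 2·k² − m²) ≈ 185.21.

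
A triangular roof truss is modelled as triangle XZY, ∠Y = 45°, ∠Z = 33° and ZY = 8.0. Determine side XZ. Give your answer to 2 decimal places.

5.78

The third angle is ∠X = 180° − ∠Z − ∠Y = 102.00°.
Law of sines: XZ = ZY·sin Y/sin X ≈ 5.7832.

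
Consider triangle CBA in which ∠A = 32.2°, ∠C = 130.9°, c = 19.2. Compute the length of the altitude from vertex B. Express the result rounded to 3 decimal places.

h_B ≈ 10.231

The third angle is ∠B = 180° − ∠A − ∠C = 16.90°.
Law of sines: b = c·sin B/sin C ≈ 7.3843.
Law of sines: a = c·sin A/sin C ≈ 13.536.
Area = ½·c·b·sin A ≈ 37.775.
The altitude from B has length 2·area/b ≈ 10.231.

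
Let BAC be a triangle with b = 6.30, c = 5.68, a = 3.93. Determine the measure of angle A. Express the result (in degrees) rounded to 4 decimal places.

37.8552

By the law of cosines, cos A = (c² + b² − a²) / (2·c·b) ≈ 0.78956, so ∠A ≈ 37.86°.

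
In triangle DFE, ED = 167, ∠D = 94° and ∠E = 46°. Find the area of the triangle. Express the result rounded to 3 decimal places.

area ≈ 15567.194

The third angle is ∠F = 180° − ∠E − ∠D = 40.00°.
Law of sines: FE = ED·sin D/sin F ≈ 259.17.
Law of sines: DF = ED·sin E/sin F ≈ 186.89.
Area = ½·ED·FE·sin E ≈ 15567.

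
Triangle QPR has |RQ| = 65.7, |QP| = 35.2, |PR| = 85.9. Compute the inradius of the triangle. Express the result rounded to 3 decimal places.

11.378

Semiperimeter s = (85.9 + 65.7 + 35.2)/2 = 93.4.
Heron's formula: area = √(93.4·7.5·27.7·58.2) ≈ 1062.7.
Inradius = area/s = 1062.7/93.4 ≈ 11.378.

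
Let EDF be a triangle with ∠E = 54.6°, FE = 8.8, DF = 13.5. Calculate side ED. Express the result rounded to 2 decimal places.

Law of sines: sin D = FE·sin E/DF ≈ 0.53134.
Since DF ≥ FE, only the acute value applies: ∠D ≈ 32.10°.
Then ∠F = 180° − ∠E − ∠D ≈ 93.30°.
Law of sines gives ED = DF·sin F/sin E ≈ 16.534.

16.53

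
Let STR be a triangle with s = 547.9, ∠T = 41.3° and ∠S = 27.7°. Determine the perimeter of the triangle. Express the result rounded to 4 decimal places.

2426.2233

The third angle is ∠R = 180° − ∠S − ∠T = 111.00°.
Law of sines: t = s·sin T/sin S ≈ 777.93.
Law of sines: r = s·sin R/sin S ≈ 1100.4.
Semiperimeter p = (547.9+777.93+1100.4)/2 = 1213.1.
Perimeter = 547.9 + 777.93 + 1100.4 = 2426.2.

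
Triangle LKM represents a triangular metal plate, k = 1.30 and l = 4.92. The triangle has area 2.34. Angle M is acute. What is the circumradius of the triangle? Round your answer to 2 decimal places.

From area = ½·l·k·sin M, we get sin M = 2·area/(l·k) ≈ 0.73171.
Taking the acute solution, ∠M ≈ 47.03°.
Law of cosines then gives m ≈ 4.1445.
Circumradius = m/(2 sin M) ≈ 2.8321.

R ≈ 2.83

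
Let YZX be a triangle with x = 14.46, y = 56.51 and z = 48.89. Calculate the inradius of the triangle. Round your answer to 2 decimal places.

Semiperimeter s = (56.51 + 48.89 + 14.46)/2 = 59.93.
Heron's formula: area = √(59.93·3.42·11.04·45.47) ≈ 320.76.
Inradius = area/s = 320.76/59.93 ≈ 5.3523.

5.35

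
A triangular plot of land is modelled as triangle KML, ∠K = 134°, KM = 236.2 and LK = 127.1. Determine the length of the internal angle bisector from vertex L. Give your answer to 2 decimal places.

178.20

By the law of cosines, ML² = LK² + KM² − 2·LK·KM·cos K = 1.1365e+05, so ML ≈ 337.13.
Law of cosines again: cos L = (ML² + LK² − KM²)/(2·ML·LK) ≈ 0.86371, so ∠L ≈ 30.26°.
The bisector from L has length 2·ML·LK·cos(∠L/2)/(ML+LK) ≈ 178.2.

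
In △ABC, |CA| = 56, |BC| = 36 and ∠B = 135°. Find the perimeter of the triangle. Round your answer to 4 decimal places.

116.4240

Law of sines: sin A = |BC|·sin B/|CA| ≈ 0.45457.
Since |CA| ≥ |BC|, only the acute value applies: ∠A ≈ 27.04°.
Then ∠C = 180° − ∠B − ∠A ≈ 17.96°.
Law of sines gives |AB| = |CA|·sin C/sin B ≈ 24.424.
Semiperimeter s = (36+56+24.424)/2 = 58.212.
Perimeter = 36 + 56 + 24.424 = 116.42.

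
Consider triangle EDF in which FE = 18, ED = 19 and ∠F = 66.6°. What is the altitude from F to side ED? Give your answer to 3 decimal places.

h_F ≈ 14.376

Law of sines: sin D = FE·sin F/ED ≈ 0.86945.
Since ED ≥ FE, only the acute value applies: ∠D ≈ 60.39°.
Then ∠E = 180° − ∠F − ∠D ≈ 53.01°.
Law of sines gives DF = ED·sin E/sin F ≈ 16.535.
Area = ½·ED·FE·sin E ≈ 136.58.
The altitude from F has length 2·area/ED ≈ 14.376.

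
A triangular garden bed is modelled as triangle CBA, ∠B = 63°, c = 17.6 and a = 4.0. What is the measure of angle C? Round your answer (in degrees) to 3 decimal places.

∠C ≈ 104.276°

By the law of cosines, b² = a² + c² − 2·a·c·cos B = 261.84, so b ≈ 16.181.
Law of cosines again: cos C = (b² + a² − c²)/(2·b·a) ≈ -0.24659, so ∠C ≈ 104.28°.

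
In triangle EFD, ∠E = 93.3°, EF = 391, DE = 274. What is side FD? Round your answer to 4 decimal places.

By the law of cosines, FD² = DE² + EF² − 2·DE·EF·cos E = 2.4029e+05, so FD ≈ 490.19.

490.1950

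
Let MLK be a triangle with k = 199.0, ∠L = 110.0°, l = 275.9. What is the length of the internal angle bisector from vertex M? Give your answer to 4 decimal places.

t_M ≈ 224.6788

Law of sines: sin K = k·sin L/l ≈ 0.67778.
Since l ≥ k, only the acute value applies: ∠K ≈ 42.67°.
Then ∠M = 180° − ∠L − ∠K ≈ 27.33°.
Law of sines gives m = l·sin M/sin L ≈ 134.8.
The bisector from M has length 2·l·k·cos(∠M/2)/(l+k) ≈ 224.68.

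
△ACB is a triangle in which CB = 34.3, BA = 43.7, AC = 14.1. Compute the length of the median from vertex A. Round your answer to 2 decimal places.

27.57

Median from A: ½√(2·BA² + 2·AC² − CB²) ≈ 27.57.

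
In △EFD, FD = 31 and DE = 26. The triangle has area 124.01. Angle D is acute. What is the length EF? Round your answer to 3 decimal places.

10.160

From area = ½·FD·DE·sin D, we get sin D = 2·area/(FD·DE) ≈ 0.30772.
Taking the acute solution, ∠D ≈ 17.92°.
Law of cosines then gives EF ≈ 10.16.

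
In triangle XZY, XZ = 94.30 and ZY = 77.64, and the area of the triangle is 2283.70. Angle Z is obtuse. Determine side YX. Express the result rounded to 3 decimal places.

From area = ½·XZ·ZY·sin Z, we get sin Z = 2·area/(XZ·ZY) ≈ 0.62384.
Taking the obtuse solution, ∠Z ≈ 141.40°.
Law of cosines then gives YX ≈ 162.37.

162.372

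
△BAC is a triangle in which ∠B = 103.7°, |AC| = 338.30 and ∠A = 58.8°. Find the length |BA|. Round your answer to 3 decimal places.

104.708

The third angle is ∠C = 180° − ∠B − ∠A = 17.50°.
Law of sines: |BA| = |AC|·sin C/sin B ≈ 104.71.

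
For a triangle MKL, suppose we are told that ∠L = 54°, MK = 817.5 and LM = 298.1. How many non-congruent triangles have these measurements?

1

LM·sin L = 298.1·sin(54°) ≈ 241.2.
Since MK ≥ LM, exactly one triangle exists.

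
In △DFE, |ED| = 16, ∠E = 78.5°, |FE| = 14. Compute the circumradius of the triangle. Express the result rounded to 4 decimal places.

9.7172

By the law of cosines, |DF|² = |FE|² + |ED|² − 2·|FE|·|ED|·cos E = 362.68, so |DF| ≈ 19.044.
Area = ½·|FE|·|ED|·sin E ≈ 109.75.
Circumradius = |DF|/(2 sin E) ≈ 9.7172.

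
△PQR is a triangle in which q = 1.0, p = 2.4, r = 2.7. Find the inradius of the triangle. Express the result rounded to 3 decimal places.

Semiperimeter s = (2.4 + 1 + 2.7)/2 = 3.05.
Heron's formula: area = √(3.05·0.65·2.05·0.35) ≈ 1.1927.
Inradius = area/s = 1.1927/3.05 ≈ 0.39104.

0.391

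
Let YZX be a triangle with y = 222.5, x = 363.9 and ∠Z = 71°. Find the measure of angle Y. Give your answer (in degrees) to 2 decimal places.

∠Y ≈ 35.82°

By the law of cosines, z² = x² + y² − 2·x·y·cos Z = 1.2921e+05, so z ≈ 359.46.
Law of cosines again: cos Y = (z² + x² − y²)/(2·z·x) ≈ 0.81084, so ∠Y ≈ 35.82°.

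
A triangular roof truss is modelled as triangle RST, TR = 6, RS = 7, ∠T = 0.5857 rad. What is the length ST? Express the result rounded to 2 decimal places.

11.16

Law of sines: sin S = TR·sin T/RS ≈ 0.47381.
Since RS ≥ TR, only the acute value applies: ∠S ≈ 0.4936 rad.
Then ∠R = π − ∠T − ∠S ≈ 2.0623 rad.
Law of sines gives ST = RS·sin R/sin T ≈ 11.164.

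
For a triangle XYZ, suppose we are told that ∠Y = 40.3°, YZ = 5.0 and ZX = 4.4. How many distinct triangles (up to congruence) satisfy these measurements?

YZ·sin Y = 5.0·sin(40.3°) ≈ 3.234.
Since YZ sin Y < ZX < YZ (3.234 < 4.4 < 5.0), two triangles exist.

2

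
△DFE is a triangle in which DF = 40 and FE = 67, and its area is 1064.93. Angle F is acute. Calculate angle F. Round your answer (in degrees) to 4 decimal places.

52.6292

From area = ½·DF·FE·sin F, we get sin F = 2·area/(DF·FE) ≈ 0.79472.
Taking the acute solution, ∠F ≈ 52.63°.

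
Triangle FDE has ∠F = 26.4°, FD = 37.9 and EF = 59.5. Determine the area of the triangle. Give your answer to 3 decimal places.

Area = ½·EF·FD·sin F ≈ 501.34.

area ≈ 501.337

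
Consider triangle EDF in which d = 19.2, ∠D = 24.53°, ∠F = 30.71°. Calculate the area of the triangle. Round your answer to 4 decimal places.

area ≈ 186.2685

The third angle is ∠E = 180° − ∠D − ∠F = 124.76°.
Law of sines: e = d·sin E/sin D ≈ 37.993.
Law of sines: f = d·sin F/sin D ≈ 23.618.
Area = ½·d·e·sin F ≈ 186.27.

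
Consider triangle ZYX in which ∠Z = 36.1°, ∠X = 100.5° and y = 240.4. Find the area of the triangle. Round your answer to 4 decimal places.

The third angle is ∠Y = 180° − ∠X − ∠Z = 43.40°.
Law of sines: z = y·sin Z/sin Y ≈ 206.15.
Law of sines: x = y·sin X/sin Y ≈ 344.02.
Area = ½·y·z·sin X ≈ 24364.

24364.2503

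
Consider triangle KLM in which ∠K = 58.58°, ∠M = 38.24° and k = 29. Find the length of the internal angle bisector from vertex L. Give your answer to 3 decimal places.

t_L ≈ 18.236

The third angle is ∠L = 180° − ∠M − ∠K = 83.18°.
Law of sines: l = k·sin L/sin K ≈ 33.743.
Law of sines: m = k·sin M/sin K ≈ 21.034.
The bisector from L has length 2·m·k·cos(∠L/2)/(m+k) ≈ 18.236.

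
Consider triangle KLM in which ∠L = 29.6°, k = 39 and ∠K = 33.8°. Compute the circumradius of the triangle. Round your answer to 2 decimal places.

The third angle is ∠M = 180° − ∠K − ∠L = 116.60°.
Law of sines: l = k·sin L/sin K ≈ 34.629.
Law of sines: m = k·sin M/sin K ≈ 62.686.
Circumradius = k/(2 sin K) ≈ 35.053.

35.05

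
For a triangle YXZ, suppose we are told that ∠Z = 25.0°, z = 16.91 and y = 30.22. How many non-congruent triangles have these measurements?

y·sin Z = 30.22·sin(25.0°) ≈ 12.77.
Since y sin Z < z < y (12.77 < 16.91 < 30.22), two triangles exist.

2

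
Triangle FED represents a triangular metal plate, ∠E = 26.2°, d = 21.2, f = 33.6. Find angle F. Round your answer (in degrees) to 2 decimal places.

∠F ≈ 121.10°

By the law of cosines, e² = d² + f² − 2·d·f·cos E = 300.13, so e ≈ 17.324.
Law of cosines again: cos F = (e² + d² − f²)/(2·e·d) ≈ -0.51649, so ∠F ≈ 121.10°.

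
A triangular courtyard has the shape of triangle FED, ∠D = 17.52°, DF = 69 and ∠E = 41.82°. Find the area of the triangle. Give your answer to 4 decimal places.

area ≈ 924.4926

The third angle is ∠F = 180° − ∠E − ∠D = 120.66°.
Law of sines: ED = DF·sin F/sin E ≈ 89.015.
Law of sines: FE = DF·sin D/sin E ≈ 31.152.
Area = ½·DF·ED·sin D ≈ 924.49.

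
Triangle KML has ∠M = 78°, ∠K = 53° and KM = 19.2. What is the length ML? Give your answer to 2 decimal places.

20.32

The third angle is ∠L = 180° − ∠K − ∠M = 49.00°.
Law of sines: ML = KM·sin K/sin L ≈ 20.317.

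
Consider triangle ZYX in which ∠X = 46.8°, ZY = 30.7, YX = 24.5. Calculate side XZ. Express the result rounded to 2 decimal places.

41.74

Law of sines: sin Z = YX·sin X/ZY ≈ 0.58175.
Since ZY ≥ YX, only the acute value applies: ∠Z ≈ 35.57°.
Then ∠Y = 180° − ∠X − ∠Z ≈ 97.63°.
Law of sines gives XZ = ZY·sin Y/sin X ≈ 41.742.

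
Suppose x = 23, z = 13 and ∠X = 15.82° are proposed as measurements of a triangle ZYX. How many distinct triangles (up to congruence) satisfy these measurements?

z·sin X = 13·sin(15.82°) ≈ 3.544.
Since x ≥ z, exactly one triangle exists.

1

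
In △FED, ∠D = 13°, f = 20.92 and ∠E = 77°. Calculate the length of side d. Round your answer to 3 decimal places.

4.706

The third angle is ∠F = 180° − ∠E − ∠D = 90.00°.
Law of sines: d = f·sin D/sin F ≈ 4.706.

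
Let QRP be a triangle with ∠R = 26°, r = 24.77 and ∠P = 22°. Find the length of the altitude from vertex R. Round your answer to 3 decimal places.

The third angle is ∠Q = 180° − ∠R − ∠P = 132.00°.
Law of sines: q = r·sin Q/sin R ≈ 41.991.
Law of sines: p = r·sin P/sin R ≈ 21.167.
Area = ½·r·q·sin P ≈ 194.82.
The altitude from R has length 2·area/r ≈ 15.73.

15.730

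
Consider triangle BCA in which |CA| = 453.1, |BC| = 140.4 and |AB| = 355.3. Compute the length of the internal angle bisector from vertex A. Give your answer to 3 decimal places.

395.134

By the law of cosines, cos A = (|CA|² + |AB|² − |BC|²) / (2·|CA|·|AB|) ≈ 0.96848, so ∠A ≈ 14.42°.
The bisector from A has length 2·|CA|·|AB|·cos(∠A/2)/(|CA|+|AB|) ≈ 395.13.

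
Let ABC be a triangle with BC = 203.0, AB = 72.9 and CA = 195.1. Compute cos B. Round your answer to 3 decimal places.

By the law of cosines, cos B = (AB² + BC² − CA²) / (2·AB·BC) ≈ 0.28582, so ∠B ≈ 73.39°.

0.286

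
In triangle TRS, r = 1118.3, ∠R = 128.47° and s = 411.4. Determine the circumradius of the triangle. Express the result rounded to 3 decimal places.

Law of sines: sin S = s·sin R/r ≈ 0.28803.
Since r ≥ s, only the acute value applies: ∠S ≈ 16.74°.
Then ∠T = 180° − ∠R − ∠S ≈ 34.79°.
Law of sines gives t = r·sin T/sin R ≈ 814.98.
Circumradius = r/(2 sin R) ≈ 714.17.

714.173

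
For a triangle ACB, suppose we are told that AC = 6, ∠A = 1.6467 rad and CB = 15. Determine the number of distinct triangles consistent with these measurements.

1

AC·sin A = 6·sin(1.6467 rad) ≈ 5.983.
Since ∠A is not acute, a triangle exists only if CB > AC; here CB > AC, so there is exactly one triangle.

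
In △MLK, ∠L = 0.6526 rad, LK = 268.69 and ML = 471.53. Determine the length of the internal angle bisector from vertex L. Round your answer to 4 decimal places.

By the law of cosines, KM² = ML² + LK² − 2·ML·LK·cos L = 93214, so KM ≈ 305.31.
The bisector from L has length 2·ML·LK·cos(∠L/2)/(ML+LK) ≈ 324.26.

324.2557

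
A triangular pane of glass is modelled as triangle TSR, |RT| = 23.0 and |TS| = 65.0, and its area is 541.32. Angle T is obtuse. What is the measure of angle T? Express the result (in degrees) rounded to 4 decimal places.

∠T ≈ 133.5998°

From area = ½·|RT|·|TS|·sin T, we get sin T = 2·area/(|RT|·|TS|) ≈ 0.72417.
Taking the obtuse solution, ∠T ≈ 133.60°.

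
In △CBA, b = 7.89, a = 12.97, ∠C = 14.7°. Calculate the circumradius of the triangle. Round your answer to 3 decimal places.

By the law of cosines, c² = b² + a² − 2·b·a·cos C = 32.506, so c ≈ 5.7014.
Area = ½·b·a·sin C ≈ 12.984.
Circumradius = c/(2 sin C) ≈ 11.234.

R ≈ 11.234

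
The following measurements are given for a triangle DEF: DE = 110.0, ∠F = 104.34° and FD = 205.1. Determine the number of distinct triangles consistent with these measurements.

FD·sin F = 205.1·sin(104.34°) ≈ 198.7.
Since ∠F is not acute, a triangle exists only if DE > FD; here DE ≤ FD, so there is no triangle.

0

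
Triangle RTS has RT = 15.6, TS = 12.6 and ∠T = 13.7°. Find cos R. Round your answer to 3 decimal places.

By the law of cosines, SR² = RT² + TS² − 2·RT·TS·cos T = 20.185, so SR ≈ 4.4927.
Law of cosines again: cos R = (SR² + RT² − TS²)/(2·SR·RT) ≈ 0.74754, so ∠R ≈ 41.62°.

cos R ≈ 0.748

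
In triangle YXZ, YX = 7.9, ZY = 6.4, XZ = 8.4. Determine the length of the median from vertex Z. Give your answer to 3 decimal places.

m_Z ≈ 6.337

Median from Z: ½√(2·XZ² + 2·ZY² − YX²) ≈ 6.337.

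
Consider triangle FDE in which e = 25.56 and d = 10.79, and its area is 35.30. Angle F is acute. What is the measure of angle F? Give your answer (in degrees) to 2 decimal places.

From area = ½·d·e·sin F, we get sin F = 2·area/(d·e) ≈ 0.25599.
Taking the acute solution, ∠F ≈ 14.83°.

∠F ≈ 14.83°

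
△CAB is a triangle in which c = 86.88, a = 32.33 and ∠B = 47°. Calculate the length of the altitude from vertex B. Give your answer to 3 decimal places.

29.768

By the law of cosines, b² = c² + a² − 2·c·a·cos B = 4762.1, so b ≈ 69.008.
Area = ½·c·a·sin B ≈ 1027.1.
The altitude from B has length 2·area/b ≈ 29.768.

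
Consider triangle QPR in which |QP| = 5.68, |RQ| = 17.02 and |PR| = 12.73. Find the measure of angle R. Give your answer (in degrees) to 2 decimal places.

14.53

By the law of cosines, cos R = (|PR|² + |RQ|² − |QP|²) / (2·|PR|·|RQ|) ≈ 0.96802, so ∠R ≈ 14.53°.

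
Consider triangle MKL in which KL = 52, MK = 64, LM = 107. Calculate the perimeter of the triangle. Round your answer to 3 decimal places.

perimeter ≈ 223.000

Perimeter = 52 + 107 + 64 = 223.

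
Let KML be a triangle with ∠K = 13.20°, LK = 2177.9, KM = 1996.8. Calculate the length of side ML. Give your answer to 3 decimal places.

By the law of cosines, ML² = LK² + KM² − 2·LK·KM·cos K = 2.626e+05, so ML ≈ 512.44.

512.444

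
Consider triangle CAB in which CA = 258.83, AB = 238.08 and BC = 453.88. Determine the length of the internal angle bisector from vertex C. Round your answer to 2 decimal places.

By the law of cosines, cos C = (BC² + CA² − AB²) / (2·BC·CA) ≈ 0.92068, so ∠C ≈ 22.97°.
The bisector from C has length 2·BC·CA·cos(∠C/2)/(BC+CA) ≈ 323.06.

323.06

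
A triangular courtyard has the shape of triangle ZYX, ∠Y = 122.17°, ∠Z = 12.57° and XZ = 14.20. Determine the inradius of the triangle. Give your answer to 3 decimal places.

The third angle is ∠X = 180° − ∠Z − ∠Y = 45.26°.
Law of sines: YX = XZ·sin Z/sin Y ≈ 3.6509.
Law of sines: ZY = XZ·sin X/sin Y ≈ 11.916.
Area = ½·XZ·YX·sin X ≈ 18.412.
Semiperimeter s = (3.6509+14.2+11.916)/2 = 14.883.
Inradius = area/s = 18.412/14.883 ≈ 1.2371.

1.237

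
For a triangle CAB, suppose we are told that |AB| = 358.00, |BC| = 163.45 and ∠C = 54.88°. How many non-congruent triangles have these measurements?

1

|BC|·sin C = 163.45·sin(54.88°) ≈ 133.7.
Since |AB| ≥ |BC|, exactly one triangle exists.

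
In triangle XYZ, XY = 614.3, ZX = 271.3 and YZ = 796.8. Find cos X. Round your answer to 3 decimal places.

cos X ≈ -0.552

By the law of cosines, cos X = (ZX² + XY² − YZ²) / (2·ZX·XY) ≈ -0.55179, so ∠X ≈ 123.49°.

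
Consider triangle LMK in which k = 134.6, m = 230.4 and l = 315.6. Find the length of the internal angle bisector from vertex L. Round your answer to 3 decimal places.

By the law of cosines, cos L = (m² + k² − l²) / (2·m·k) ≈ -0.45792, so ∠L ≈ 117.25°.
The bisector from L has length 2·m·k·cos(∠L/2)/(m+k) ≈ 88.467.

88.467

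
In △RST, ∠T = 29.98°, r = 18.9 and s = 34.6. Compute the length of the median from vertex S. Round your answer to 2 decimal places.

9.49

By the law of cosines, t² = r² + s² − 2·r·s·cos T = 421.48, so t ≈ 20.53.
Median from S: ½√(2·t² + 2·r² − s²) ≈ 9.4898.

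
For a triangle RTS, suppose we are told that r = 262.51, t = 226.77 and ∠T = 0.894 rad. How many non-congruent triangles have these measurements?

r·sin T = 262.51·sin(0.894 rad) ≈ 204.6.
Since r sin T < t < r (204.6 < 226.77 < 262.51), two triangles exist.

2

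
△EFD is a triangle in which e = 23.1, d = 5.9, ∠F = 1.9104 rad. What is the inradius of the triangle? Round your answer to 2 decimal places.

2.35

By the law of cosines, f² = d² + e² − 2·d·e·cos F = 659.22, so f ≈ 25.675.
Area = ½·d·e·sin F ≈ 64.253.
Semiperimeter s = (23.1+25.675+5.9)/2 = 27.338.
Inradius = area/s = 64.253/27.338 ≈ 2.3503.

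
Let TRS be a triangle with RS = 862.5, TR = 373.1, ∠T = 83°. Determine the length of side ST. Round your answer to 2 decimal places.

824.42

Law of sines: sin S = TR·sin T/RS ≈ 0.42936.
Since RS ≥ TR, only the acute value applies: ∠S ≈ 25.43°.
Then ∠R = 180° − ∠T − ∠S ≈ 71.57°.
Law of sines gives ST = RS·sin R/sin T ≈ 824.42.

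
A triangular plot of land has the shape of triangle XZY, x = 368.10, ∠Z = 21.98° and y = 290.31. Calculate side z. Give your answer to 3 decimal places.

146.922

By the law of cosines, z² = y² + x² − 2·y·x·cos Z = 21586, so z ≈ 146.92.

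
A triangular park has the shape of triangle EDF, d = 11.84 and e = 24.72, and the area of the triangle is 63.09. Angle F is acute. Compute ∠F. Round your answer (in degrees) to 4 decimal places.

25.5382

From area = ½·e·d·sin F, we get sin F = 2·area/(e·d) ≈ 0.43111.
Taking the acute solution, ∠F ≈ 25.54°.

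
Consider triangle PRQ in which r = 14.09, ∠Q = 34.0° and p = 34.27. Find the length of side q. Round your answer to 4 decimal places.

23.9235

By the law of cosines, q² = p² + r² − 2·p·r·cos Q = 572.34, so q ≈ 23.924.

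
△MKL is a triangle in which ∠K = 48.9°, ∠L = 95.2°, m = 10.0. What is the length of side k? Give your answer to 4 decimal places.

12.8513

The third angle is ∠M = 180° − ∠K − ∠L = 35.90°.
Law of sines: k = m·sin K/sin M ≈ 12.851.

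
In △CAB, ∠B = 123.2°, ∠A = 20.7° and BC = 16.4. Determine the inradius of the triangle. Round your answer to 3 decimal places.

The third angle is ∠C = 180° − ∠A − ∠B = 36.10°.
Law of sines: AB = BC·sin C/sin A ≈ 27.337.
Law of sines: CA = BC·sin B/sin A ≈ 38.823.
Area = ½·BC·AB·sin B ≈ 187.57.
Semiperimeter s = (27.337+16.4+38.823)/2 = 41.28.
Inradius = area/s = 187.57/41.28 ≈ 4.5439.

4.544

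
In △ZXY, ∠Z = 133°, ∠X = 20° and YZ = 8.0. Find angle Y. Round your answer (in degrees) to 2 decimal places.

The third angle is ∠Y = 180° − ∠Z − ∠X = 27.00°.

∠Y ≈ 27.00°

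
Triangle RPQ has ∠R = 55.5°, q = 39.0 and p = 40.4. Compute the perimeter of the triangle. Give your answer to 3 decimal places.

perimeter ≈ 116.391

By the law of cosines, r² = p² + q² − 2·p·q·cos R = 1368.3, so r ≈ 36.991.
Semiperimeter s = (36.991+40.4+39)/2 = 58.195.
Perimeter = 36.991 + 40.4 + 39 = 116.39.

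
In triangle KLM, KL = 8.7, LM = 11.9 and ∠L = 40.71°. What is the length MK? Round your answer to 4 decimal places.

By the law of cosines, MK² = KL² + LM² − 2·KL·LM·cos L = 60.344, so MK ≈ 7.7682.

7.7682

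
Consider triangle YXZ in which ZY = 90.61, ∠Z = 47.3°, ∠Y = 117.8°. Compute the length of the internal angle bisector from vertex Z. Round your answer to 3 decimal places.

128.614

The third angle is ∠X = 180° − ∠Z − ∠Y = 14.90°.
Law of sines: XZ = ZY·sin Y/sin X ≈ 311.71.
Law of sines: YX = ZY·sin Z/sin X ≈ 258.97.
The bisector from Z has length 2·XZ·ZY·cos(∠Z/2)/(XZ+ZY) ≈ 128.61.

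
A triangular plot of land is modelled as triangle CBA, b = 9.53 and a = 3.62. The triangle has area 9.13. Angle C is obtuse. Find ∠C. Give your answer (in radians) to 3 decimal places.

2.584

From area = ½·b·a·sin C, we get sin C = 2·area/(b·a) ≈ 0.52930.
Taking the obtuse solution, ∠C ≈ 2.5838 rad.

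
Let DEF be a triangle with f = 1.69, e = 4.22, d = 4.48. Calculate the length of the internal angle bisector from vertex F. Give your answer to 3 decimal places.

By the law of cosines, cos F = (d² + e² − f²) / (2·d·e) ≈ 0.92625, so ∠F ≈ 22.14°.
The bisector from F has length 2·d·e·cos(∠F/2)/(d+e) ≈ 4.2652.

t_F ≈ 4.265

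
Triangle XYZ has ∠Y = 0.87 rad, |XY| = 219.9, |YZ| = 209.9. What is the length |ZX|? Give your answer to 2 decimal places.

181.35

By the law of cosines, |ZX|² = |XY|² + |YZ|² − 2·|XY|·|YZ|·cos Y = 32887, so |ZX| ≈ 181.35.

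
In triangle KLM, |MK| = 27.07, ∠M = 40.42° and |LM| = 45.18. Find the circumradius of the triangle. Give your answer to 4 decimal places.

By the law of cosines, |KL|² = |LM|² + |MK|² − 2·|LM|·|MK|·cos M = 911.81, so |KL| ≈ 30.196.
Area = ½·|LM|·|MK|·sin M ≈ 396.5.
Circumradius = |KL|/(2 sin M) ≈ 23.286.

R ≈ 23.2857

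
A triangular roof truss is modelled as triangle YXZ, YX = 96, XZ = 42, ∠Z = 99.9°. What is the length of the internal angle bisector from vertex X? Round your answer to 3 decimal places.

t_X ≈ 51.933

Law of sines: sin Y = XZ·sin Z/YX ≈ 0.43099.
Since YX ≥ XZ, only the acute value applies: ∠Y ≈ 25.53°.
Then ∠X = 180° − ∠Z − ∠Y ≈ 54.57°.
Law of sines gives ZY = YX·sin X/sin Z ≈ 79.405.
The bisector from X has length 2·YX·XZ·cos(∠X/2)/(YX+XZ) ≈ 51.933.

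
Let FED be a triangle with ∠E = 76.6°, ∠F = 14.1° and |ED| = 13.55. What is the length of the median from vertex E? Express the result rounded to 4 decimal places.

The third angle is ∠D = 180° − ∠F − ∠E = 89.30°.
Law of sines: |DF| = |ED|·sin E/sin F ≈ 54.106.
Law of sines: |FE| = |ED|·sin D/sin F ≈ 55.616.
Median from E: ½√(2·|FE|² + 2·|ED|² − |DF|²) ≈ 30.108.

m_E ≈ 30.1085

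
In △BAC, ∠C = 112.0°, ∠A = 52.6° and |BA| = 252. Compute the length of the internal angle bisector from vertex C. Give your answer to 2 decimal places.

t_C ≈ 60.50

The third angle is ∠B = 180° − ∠A − ∠C = 15.40°.
Law of sines: |AC| = |BA|·sin B/sin C ≈ 72.176.
Law of sines: |CB| = |BA|·sin A/sin C ≈ 215.91.
The bisector from C has length 2·|AC|·|CB|·cos(∠C/2)/(|AC|+|CB|) ≈ 60.497.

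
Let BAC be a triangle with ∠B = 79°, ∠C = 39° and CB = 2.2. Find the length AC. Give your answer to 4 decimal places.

The third angle is ∠A = 180° − ∠C − ∠B = 62.00°.
Law of sines: AC = CB·sin B/sin A ≈ 2.4459.

2.4459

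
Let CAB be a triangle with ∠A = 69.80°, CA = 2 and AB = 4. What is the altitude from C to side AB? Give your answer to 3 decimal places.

h_C ≈ 1.877

By the law of cosines, BC² = CA² + AB² − 2·CA·AB·cos A = 14.475, so BC ≈ 3.8046.
Area = ½·CA·AB·sin A ≈ 3.754.
The altitude from C has length 2·area/AB ≈ 1.877.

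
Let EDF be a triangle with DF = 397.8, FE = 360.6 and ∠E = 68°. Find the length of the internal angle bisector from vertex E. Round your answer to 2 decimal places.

Law of sines: sin D = FE·sin E/DF ≈ 0.84048.
Since DF ≥ FE, only the acute value applies: ∠D ≈ 57.19°.
Then ∠F = 180° − ∠E − ∠D ≈ 54.81°.
Law of sines gives ED = DF·sin F/sin E ≈ 350.63.
The bisector from E has length 2·FE·ED·cos(∠E/2)/(FE+ED) ≈ 294.76.

294.76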